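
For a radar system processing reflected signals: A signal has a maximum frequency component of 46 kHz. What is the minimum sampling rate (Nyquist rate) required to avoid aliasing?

By the Nyquist-Shannon sampling theorem,
the minimum sampling rate (Nyquist rate) must be at least 2 * f_max.
Nyquist rate = 2 * 46 kHz = 92 kHz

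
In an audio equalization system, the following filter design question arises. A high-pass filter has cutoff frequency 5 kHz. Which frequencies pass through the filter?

A high-pass filter passes all frequencies above the cutoff frequency 5 kHz and attenuates lower frequencies.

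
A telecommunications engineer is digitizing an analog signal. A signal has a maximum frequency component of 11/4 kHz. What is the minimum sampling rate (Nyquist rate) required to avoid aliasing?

By the Nyquist-Shannon sampling theorem,
the minimum sampling rate (Nyquist rate) must be at least 2 * f_max.
Nyquist rate = 2 * 11/4 kHz = 11/2 kHz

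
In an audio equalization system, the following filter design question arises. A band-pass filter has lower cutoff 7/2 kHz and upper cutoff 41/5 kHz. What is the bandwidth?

Bandwidth = f_high - f_low
= 41/5 kHz - 7/2 kHz = 47/10 kHz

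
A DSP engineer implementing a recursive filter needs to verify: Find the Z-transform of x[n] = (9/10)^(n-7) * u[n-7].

Time-shifting property: if X(z) = Z{x[n]}, then Z{x[n-d]} = z^(-d) * X(z)
X(z) = z/(z - 9/10) for x[n] = (9/10)^n * u[n]
Z{x[n-7]} = z^(-7) * z/(z - 9/10) = z^(-6)/(z - 9/10)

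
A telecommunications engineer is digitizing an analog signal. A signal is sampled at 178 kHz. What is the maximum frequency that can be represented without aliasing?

The maximum frequency that can be represented without aliasing
is the Nyquist frequency: f_max = f_s / 2 = 178 kHz / 2 = 89 kHz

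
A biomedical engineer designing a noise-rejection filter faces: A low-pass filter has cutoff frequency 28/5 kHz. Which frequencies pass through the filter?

A low-pass filter passes all frequencies below the cutoff frequency 28/5 kHz and attenuates higher frequencies.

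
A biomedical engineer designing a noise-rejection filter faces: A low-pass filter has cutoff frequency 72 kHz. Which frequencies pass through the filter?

A low-pass filter passes all frequencies below the cutoff frequency 72 kHz and attenuates higher frequencies.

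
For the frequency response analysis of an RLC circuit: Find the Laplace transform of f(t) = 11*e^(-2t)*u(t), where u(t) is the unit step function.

Standard Laplace transform pair:
e^(-at)*u(t) <-> 1/(s+a)
With a = 2: L{11*e^(-2t)*u(t)} = 11/(s+2), ROC: Re(s) > -2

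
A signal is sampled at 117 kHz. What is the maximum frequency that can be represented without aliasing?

The maximum frequency that can be represented without aliasing
is the Nyquist frequency: f_max = f_s / 2 = 117 kHz / 2 = 117/2 kHz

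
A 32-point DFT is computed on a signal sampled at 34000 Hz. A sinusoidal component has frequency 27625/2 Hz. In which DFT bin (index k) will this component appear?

DFT frequency resolution = f_s/N = 34000/32 = 2125/2 Hz
Bin index k = f_signal / resolution = 27625/2 / 2125/2 = 13
The signal frequency 27625/2 Hz falls in DFT bin k = 13.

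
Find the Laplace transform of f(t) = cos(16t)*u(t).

Standard pair: cos(wt)*u(t) <-> s/(s^2+w^2)
With w = 16: L{cos(16t)*u(t)} = s/(s^2+256)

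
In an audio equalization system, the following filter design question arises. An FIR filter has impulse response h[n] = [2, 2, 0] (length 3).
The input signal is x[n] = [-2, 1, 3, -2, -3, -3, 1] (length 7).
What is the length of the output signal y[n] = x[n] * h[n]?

For linear convolution, the output length is:
len(y) = len(x) + len(h) - 1 = 7 + 3 - 1 = 9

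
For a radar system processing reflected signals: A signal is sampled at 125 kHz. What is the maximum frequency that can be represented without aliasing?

The maximum frequency that can be represented without aliasing
is the Nyquist frequency: f_max = f_s / 2 = 125 kHz / 2 = 125/2 kHz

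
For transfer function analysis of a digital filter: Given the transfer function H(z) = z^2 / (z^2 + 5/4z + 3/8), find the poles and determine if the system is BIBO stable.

Poles are roots of the denominator: z^2 + 5/4z + 3/8 = 0.
Quadratic formula: z = [-(5/4) +/- sqrt((5/4)^2 - 4*(3/8))] / 2
Discriminant = 25/16 - 3/2 = 1/16; sqrt = 1/4.
z = (-5/4 +/- 1/4) / 2 => z = -1/2 or z = -3/4.
|p1| = 3/4, |p2| = 1/2.
For BIBO stability, all poles must lie inside the unit circle (|p| < 1).
System is STABLE since both |p| < 1.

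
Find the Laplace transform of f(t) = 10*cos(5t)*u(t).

Standard pair: cos(wt)*u(t) <-> s/(s^2+w^2)
With w = 5: L{10*cos(5t)*u(t)} = 10s/(s^2+25)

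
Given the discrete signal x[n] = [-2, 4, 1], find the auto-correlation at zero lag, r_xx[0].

The auto-correlation at zero lag r_xx[0] equals the signal energy.
r_xx[0] = sum of x[n]^2 = (-2)^2 + 4^2 + 1^2
= 4 + 16 + 1 = 21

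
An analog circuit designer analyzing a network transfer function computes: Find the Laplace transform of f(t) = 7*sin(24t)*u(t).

Standard pair: sin(wt)*u(t) <-> w/(s^2+w^2)
With w = 24: L{7*sin(24t)*u(t)} = 168/(s^2+576)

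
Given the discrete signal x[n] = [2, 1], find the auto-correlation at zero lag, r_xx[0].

The auto-correlation at zero lag r_xx[0] equals the signal energy.
r_xx[0] = sum of x[n]^2 = 2^2 + 1^2
= 4 + 1 = 5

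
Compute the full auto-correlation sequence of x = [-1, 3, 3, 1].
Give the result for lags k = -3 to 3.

r_xx[k] = sum_m x[m]*x[m+k], indexed from 0, for k = -3 to 3:
  r_xx[-3] = x[3]*x[0] = -1
  r_xx[-2] = x[2]*x[0] + x[3]*x[1] = 0
  r_xx[-1] = x[1]*x[0] + x[2]*x[1] + x[3]*x[2] = 9
  r_xx[0] = x[0]*x[0] + x[1]*x[1] + x[2]*x[2] + x[3]*x[3] = 20
  r_xx[1] = x[0]*x[1] + x[1]*x[2] + x[2]*x[3] = 9
  r_xx[2] = x[0]*x[2] + x[1]*x[3] = 0
  r_xx[3] = x[0]*x[3] = -1
r_xx = [-1, 0, 9, 20, 9, 0, -1]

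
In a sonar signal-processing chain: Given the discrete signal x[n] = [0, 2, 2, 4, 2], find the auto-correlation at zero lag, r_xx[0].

The auto-correlation at zero lag r_xx[0] equals the signal energy.
r_xx[0] = sum of x[n]^2 = 0^2 + 2^2 + 2^2 + 4^2 + 2^2
= 0 + 4 + 4 + 16 + 4 = 28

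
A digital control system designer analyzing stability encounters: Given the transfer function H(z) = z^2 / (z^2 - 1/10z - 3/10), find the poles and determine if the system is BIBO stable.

Poles are roots of the denominator: z^2 - 1/10z - 3/10 = 0.
Quadratic formula: z = [-(-1/10) +/- sqrt((-1/10)^2 - 4*(-3/10))] / 2
Discriminant = 1/100 + 6/5 = 121/100; sqrt = 11/10.
z = (1/10 +/- 11/10) / 2 => z = 3/5 or z = -1/2.
|p1| = 1/2, |p2| = 3/5.
For BIBO stability, all poles must lie inside the unit circle (|p| < 1).
System is STABLE since both |p| < 1.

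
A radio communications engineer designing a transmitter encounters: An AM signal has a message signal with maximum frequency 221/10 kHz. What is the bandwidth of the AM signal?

In AM (double-sideband), the bandwidth is twice the message frequency.
BW = 2 * f_m = 2 * 221/10 kHz = 221/5 kHz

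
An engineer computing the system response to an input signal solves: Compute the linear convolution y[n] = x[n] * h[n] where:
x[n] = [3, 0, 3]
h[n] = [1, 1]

y[n] = sum_k x[k]*h[n-k]. Output length = len(x) + len(h) - 1 = 3 + 2 - 1 = 4.
y[0] = 3*1 = 3
y[1] = 0*1 + 3*1 = 3
y[2] = 3*1 + 0*1 = 3
y[3] = 3*1 = 3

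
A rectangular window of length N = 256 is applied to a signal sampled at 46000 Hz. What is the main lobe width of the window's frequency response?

For a rectangular window of length N,
the main lobe width in frequency is 2*f_s/N.
= 2*46000/256 = 2875/8 Hz
This determines the minimum frequency separation for resolving two sinusoids.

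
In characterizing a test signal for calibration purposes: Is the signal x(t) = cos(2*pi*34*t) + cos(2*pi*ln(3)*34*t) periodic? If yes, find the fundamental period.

f1 = 34 Hz, f2 = 34*ln(3) Hz
Ratio f2/f1 = ln(3), which is irrational.
Since the frequency ratio is irrational, no common period exists.
The signal is not periodic.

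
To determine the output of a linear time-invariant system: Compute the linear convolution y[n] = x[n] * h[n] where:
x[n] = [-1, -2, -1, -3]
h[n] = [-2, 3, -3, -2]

y[n] = sum_k x[k]*h[n-k]. Output length = len(x) + len(h) - 1 = 4 + 4 - 1 = 7.
y[0] = -1*-2 = 2
y[1] = -2*-2 + -1*3 = 1
y[2] = -1*-2 + -2*3 + -1*-3 = -1
y[3] = -3*-2 + -1*3 + -2*-3 + -1*-2 = 11
y[4] = -3*3 + -1*-3 + -2*-2 = -2
y[5] = -3*-3 + -1*-2 = 11
y[6] = -3*-2 = 6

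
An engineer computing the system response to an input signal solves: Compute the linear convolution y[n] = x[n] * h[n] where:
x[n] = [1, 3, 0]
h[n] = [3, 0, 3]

y[n] = sum_k x[k]*h[n-k]. Output length = len(x) + len(h) - 1 = 3 + 3 - 1 = 5.
y[0] = 1*3 = 3
y[1] = 3*3 + 1*0 = 9
y[2] = 0*3 + 3*0 + 1*3 = 3
y[3] = 0*0 + 3*3 = 9
y[4] = 0*3 = 0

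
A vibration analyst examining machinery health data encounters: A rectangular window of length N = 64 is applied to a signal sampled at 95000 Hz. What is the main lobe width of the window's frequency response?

For a rectangular window of length N,
the main lobe width in frequency is 2*f_s/N.
= 2*95000/64 = 11875/4 Hz
This determines the minimum frequency separation for resolving two sinusoids.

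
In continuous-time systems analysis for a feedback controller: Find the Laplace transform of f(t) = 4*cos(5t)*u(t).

Standard pair: cos(wt)*u(t) <-> s/(s^2+w^2)
With w = 5: L{4*cos(5t)*u(t)} = 4s/(s^2+25)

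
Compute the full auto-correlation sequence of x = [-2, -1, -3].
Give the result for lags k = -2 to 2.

r_xx[k] = sum_m x[m]*x[m+k], indexed from 0, for k = -2 to 2:
  r_xx[-2] = x[2]*x[0] = 6
  r_xx[-1] = x[1]*x[0] + x[2]*x[1] = 5
  r_xx[0] = x[0]*x[0] + x[1]*x[1] + x[2]*x[2] = 14
  r_xx[1] = x[0]*x[1] + x[1]*x[2] = 5
  r_xx[2] = x[0]*x[2] = 6
r_xx = [6, 5, 14, 5, 6]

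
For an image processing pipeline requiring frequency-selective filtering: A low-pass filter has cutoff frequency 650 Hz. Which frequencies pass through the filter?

A low-pass filter passes all frequencies below the cutoff frequency 650 Hz and attenuates higher frequencies.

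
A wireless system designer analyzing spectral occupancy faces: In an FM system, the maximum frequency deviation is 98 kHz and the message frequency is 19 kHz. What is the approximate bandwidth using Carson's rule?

Carson's rule: BW = 2*(delta_f + f_m)
= 2*(98 + 19) kHz = 234 kHz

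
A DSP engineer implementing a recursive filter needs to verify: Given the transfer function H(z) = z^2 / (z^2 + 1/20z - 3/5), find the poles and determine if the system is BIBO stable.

Poles are roots of the denominator: z^2 + 1/20z - 3/5 = 0.
Quadratic formula: z = [-(1/20) +/- sqrt((1/20)^2 - 4*(-3/5))] / 2
Discriminant = 1/400 + 12/5 = 961/400; sqrt = 31/20.
z = (-1/20 +/- 31/20) / 2 => z = 3/4 or z = -4/5.
|p1| = 4/5, |p2| = 3/4.
For BIBO stability, all poles must lie inside the unit circle (|p| < 1).
System is STABLE since both |p| < 1.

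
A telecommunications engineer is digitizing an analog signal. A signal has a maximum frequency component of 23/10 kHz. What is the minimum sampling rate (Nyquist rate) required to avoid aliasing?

By the Nyquist-Shannon sampling theorem,
the minimum sampling rate (Nyquist rate) must be at least 2 * f_max.
Nyquist rate = 2 * 23/10 kHz = 23/5 kHz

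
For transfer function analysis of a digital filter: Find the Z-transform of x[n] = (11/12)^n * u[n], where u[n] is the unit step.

The Z-transform of a^n * u[n] is z/(z-a) for |z| > |a|.
Here a = 11/12, so X(z) = z/(z - (11/12)) = 12z/(12z - 11)
ROC: |z| > 11/12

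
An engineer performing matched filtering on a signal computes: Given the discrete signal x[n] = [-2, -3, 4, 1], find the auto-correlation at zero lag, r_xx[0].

The auto-correlation at zero lag r_xx[0] equals the signal energy.
r_xx[0] = sum of x[n]^2 = (-2)^2 + (-3)^2 + 4^2 + 1^2
= 4 + 9 + 16 + 1 = 30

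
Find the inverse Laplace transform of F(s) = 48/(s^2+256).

Standard pair: w/(s^2+w^2) <-> sin(wt)*u(t)
Recognize w^2 = 256, so w = 16; numerator 48 = 3*16.
f(t) = 3*sin(16t)*u(t)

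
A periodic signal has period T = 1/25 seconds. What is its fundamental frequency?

The fundamental frequency is the reciprocal of the period.
f = 1/T = 1/(1/25) = 25 Hz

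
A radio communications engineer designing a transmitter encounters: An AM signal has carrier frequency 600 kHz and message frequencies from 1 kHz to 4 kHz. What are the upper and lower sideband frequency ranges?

Upper sideband (USB) = fc + [fm_low, fm_high] = 600 + [1, 4] = [601, 604] kHz
Lower sideband (LSB) = fc - [fm_high, fm_low] = 600 - [4, 1] = [596, 599] kHz
Total occupied spectrum: 596 kHz to 604 kHz (plus carrier at 600 kHz)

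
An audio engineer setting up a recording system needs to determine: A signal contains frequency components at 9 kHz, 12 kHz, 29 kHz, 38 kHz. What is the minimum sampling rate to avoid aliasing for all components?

The highest frequency component is f_max = 38 kHz.
Nyquist rate = 2 * f_max = 2 * 38 kHz = 76 kHz.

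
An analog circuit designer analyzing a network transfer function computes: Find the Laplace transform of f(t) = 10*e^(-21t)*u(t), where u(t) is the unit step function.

Standard Laplace transform pair:
e^(-at)*u(t) <-> 1/(s+a)
With a = 21: L{10*e^(-21t)*u(t)} = 10/(s+21), ROC: Re(s) > -21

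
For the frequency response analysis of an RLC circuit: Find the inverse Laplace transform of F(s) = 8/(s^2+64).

Standard pair: w/(s^2+w^2) <-> sin(wt)*u(t)
Recognize w^2 = 64, so w = 8; numerator 8 = 1*8.
f(t) = sin(8t)*u(t)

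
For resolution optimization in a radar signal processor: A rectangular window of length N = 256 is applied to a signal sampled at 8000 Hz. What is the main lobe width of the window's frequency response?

For a rectangular window of length N,
the main lobe width in frequency is 2*f_s/N.
= 2*8000/256 = 125/2 Hz
This determines the minimum frequency separation for resolving two sinusoids.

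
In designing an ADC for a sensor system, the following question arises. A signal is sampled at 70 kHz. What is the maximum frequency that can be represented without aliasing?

The maximum frequency that can be represented without aliasing
is the Nyquist frequency: f_max = f_s / 2 = 70 kHz / 2 = 35 kHz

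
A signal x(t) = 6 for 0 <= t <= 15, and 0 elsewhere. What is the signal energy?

Energy = integral of |x(t)|^2 dt over the signal duration
= 6^2 * 15 = 36 * 15 = 540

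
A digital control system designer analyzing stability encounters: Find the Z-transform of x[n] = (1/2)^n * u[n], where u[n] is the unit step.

The Z-transform of a^n * u[n] is z/(z-a) for |z| > |a|.
Here a = 1/2, so X(z) = z/(z - (1/2)) = 2z/(2z - 1)
ROC: |z| > 1/2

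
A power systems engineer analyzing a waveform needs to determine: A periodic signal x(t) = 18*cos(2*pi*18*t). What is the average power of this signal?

Average power of A*cos(wt) is A^2/2.
P = 18^2 / 2 = 324/2 = 162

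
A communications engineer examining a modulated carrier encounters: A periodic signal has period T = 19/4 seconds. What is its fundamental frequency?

The fundamental frequency is the reciprocal of the period.
f = 1/T = 1/(19/4) = 4/19 Hz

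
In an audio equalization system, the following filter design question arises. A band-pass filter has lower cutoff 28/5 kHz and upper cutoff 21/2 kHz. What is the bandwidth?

Bandwidth = f_high - f_low
= 21/2 kHz - 28/5 kHz = 49/10 kHz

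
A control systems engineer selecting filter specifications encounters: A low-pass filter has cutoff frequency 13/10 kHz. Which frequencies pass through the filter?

A low-pass filter passes all frequencies below the cutoff frequency 13/10 kHz and attenuates higher frequencies.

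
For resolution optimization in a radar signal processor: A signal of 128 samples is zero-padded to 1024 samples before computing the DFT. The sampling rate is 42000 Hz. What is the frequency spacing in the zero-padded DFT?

Original DFT: N = 128, resolution = f_s/N = 42000/128 = 2625/8 Hz
Zero-padded DFT: N = 1024, resolution = f_s/N = 42000/1024 = 2625/64 Hz
Zero-padding interpolates the spectrum (finer frequency grid)
but does NOT improve the true spectral resolution (ability to resolve close frequencies).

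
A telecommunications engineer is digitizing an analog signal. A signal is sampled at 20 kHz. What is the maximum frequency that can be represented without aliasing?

The maximum frequency that can be represented without aliasing
is the Nyquist frequency: f_max = f_s / 2 = 20 kHz / 2 = 10 kHz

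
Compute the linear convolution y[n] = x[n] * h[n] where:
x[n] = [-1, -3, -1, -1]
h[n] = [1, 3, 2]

y[n] = sum_k x[k]*h[n-k]. Output length = len(x) + len(h) - 1 = 4 + 3 - 1 = 6.
y[0] = -1*1 = -1
y[1] = -3*1 + -1*3 = -6
y[2] = -1*1 + -3*3 + -1*2 = -12
y[3] = -1*1 + -1*3 + -3*2 = -10
y[4] = -1*3 + -1*2 = -5
y[5] = -1*2 = -2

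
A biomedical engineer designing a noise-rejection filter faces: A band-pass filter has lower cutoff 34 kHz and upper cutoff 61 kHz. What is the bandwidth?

Bandwidth = f_high - f_low
= 61 kHz - 34 kHz = 27 kHz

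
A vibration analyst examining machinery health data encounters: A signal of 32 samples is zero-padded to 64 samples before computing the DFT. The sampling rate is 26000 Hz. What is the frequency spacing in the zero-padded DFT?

Original DFT: N = 32, resolution = f_s/N = 26000/32 = 1625/2 Hz
Zero-padded DFT: N = 64, resolution = f_s/N = 26000/64 = 1625/4 Hz
Zero-padding interpolates the spectrum (finer frequency grid)
but does NOT improve the true spectral resolution (ability to resolve close frequencies).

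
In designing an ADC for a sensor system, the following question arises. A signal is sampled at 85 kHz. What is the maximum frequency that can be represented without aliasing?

The maximum frequency that can be represented without aliasing
is the Nyquist frequency: f_max = f_s / 2 = 85 kHz / 2 = 85/2 kHz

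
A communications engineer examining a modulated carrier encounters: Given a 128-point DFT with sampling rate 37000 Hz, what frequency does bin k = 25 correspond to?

The frequency of DFT bin k is: f_k = k * f_s / N
f_25 = 25 * 37000 / 128 = 115625/16 Hz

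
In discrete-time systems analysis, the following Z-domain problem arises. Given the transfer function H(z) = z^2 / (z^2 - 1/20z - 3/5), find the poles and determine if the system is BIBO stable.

Poles are roots of the denominator: z^2 - 1/20z - 3/5 = 0.
Quadratic formula: z = [-(-1/20) +/- sqrt((-1/20)^2 - 4*(-3/5))] / 2
Discriminant = 1/400 + 12/5 = 961/400; sqrt = 31/20.
z = (1/20 +/- 31/20) / 2 => z = 4/5 or z = -3/4.
|p1| = 4/5, |p2| = 3/4.
For BIBO stability, all poles must lie inside the unit circle (|p| < 1).
System is STABLE since both |p| < 1.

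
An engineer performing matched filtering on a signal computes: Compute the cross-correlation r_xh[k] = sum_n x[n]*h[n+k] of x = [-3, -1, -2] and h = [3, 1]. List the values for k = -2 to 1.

Both sequences indexed from 0 and zero outside their support.
Lags with overlap: k = -2 to 1.
  r_xh[-2] = x[2]*h[0] = -6
  r_xh[-1] = x[1]*h[0] + x[2]*h[1] = -5
  r_xh[0] = x[0]*h[0] + x[1]*h[1] = -10
  r_xh[1] = x[0]*h[1] = -3
r_xh = [-6, -5, -10, -3] (for k = -2, ..., 1)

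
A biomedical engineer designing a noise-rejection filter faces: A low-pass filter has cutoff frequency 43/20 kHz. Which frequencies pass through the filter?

A low-pass filter passes all frequencies below the cutoff frequency 43/20 kHz and attenuates higher frequencies.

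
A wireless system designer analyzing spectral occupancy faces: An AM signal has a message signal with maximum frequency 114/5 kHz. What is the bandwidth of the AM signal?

In AM (double-sideband), the bandwidth is twice the message frequency.
BW = 2 * f_m = 2 * 114/5 kHz = 228/5 kHz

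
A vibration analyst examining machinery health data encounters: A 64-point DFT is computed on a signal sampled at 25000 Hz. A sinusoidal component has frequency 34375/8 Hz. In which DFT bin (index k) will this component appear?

DFT frequency resolution = f_s/N = 25000/64 = 3125/8 Hz
Bin index k = f_signal / resolution = 34375/8 / 3125/8 = 11
The signal frequency 34375/8 Hz falls in DFT bin k = 11.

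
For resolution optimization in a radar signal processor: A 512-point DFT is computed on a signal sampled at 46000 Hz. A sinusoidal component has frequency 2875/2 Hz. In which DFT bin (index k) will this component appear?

DFT frequency resolution = f_s/N = 46000/512 = 2875/32 Hz
Bin index k = f_signal / resolution = 2875/2 / 2875/32 = 16
The signal frequency 2875/2 Hz falls in DFT bin k = 16.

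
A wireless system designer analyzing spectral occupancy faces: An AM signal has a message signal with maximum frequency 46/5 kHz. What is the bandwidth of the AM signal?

In AM (double-sideband), the bandwidth is twice the message frequency.
BW = 2 * f_m = 2 * 46/5 kHz = 92/5 kHz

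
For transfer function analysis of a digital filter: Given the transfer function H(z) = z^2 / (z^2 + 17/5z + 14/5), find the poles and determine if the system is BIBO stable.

Poles are roots of the denominator: z^2 + 17/5z + 14/5 = 0.
Quadratic formula: z = [-(17/5) +/- sqrt((17/5)^2 - 4*(14/5))] / 2
Discriminant = 289/25 - 56/5 = 9/25; sqrt = 3/5.
z = (-17/5 +/- 3/5) / 2 => z = -7/5 or z = -2.
|p1| = 7/5, |p2| = 2.
For BIBO stability, all poles must lie inside the unit circle (|p| < 1).
System is UNSTABLE since at least one |p| >= 1.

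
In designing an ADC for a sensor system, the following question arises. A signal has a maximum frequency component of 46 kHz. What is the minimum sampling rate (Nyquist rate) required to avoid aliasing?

By the Nyquist-Shannon sampling theorem,
the minimum sampling rate (Nyquist rate) must be at least 2 * f_max.
Nyquist rate = 2 * 46 kHz = 92 kHz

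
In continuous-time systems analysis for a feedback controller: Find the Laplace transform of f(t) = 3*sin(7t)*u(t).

Standard pair: sin(wt)*u(t) <-> w/(s^2+w^2)
With w = 7: L{3*sin(7t)*u(t)} = 21/(s^2+49)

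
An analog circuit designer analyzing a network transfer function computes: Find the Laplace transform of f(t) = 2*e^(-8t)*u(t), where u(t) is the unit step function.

Standard Laplace transform pair:
e^(-at)*u(t) <-> 1/(s+a)
With a = 8: L{2*e^(-8t)*u(t)} = 2/(s+8), ROC: Re(s) > -8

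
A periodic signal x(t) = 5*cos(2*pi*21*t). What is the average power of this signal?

Average power of A*cos(wt) is A^2/2.
P = 5^2 / 2 = 25/2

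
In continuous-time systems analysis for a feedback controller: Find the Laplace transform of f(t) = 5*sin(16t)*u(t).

Standard pair: sin(wt)*u(t) <-> w/(s^2+w^2)
With w = 16: L{5*sin(16t)*u(t)} = 80/(s^2+256)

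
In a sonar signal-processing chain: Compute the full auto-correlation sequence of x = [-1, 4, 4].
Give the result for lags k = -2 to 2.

r_xx[k] = sum_m x[m]*x[m+k], indexed from 0, for k = -2 to 2:
  r_xx[-2] = x[2]*x[0] = -4
  r_xx[-1] = x[1]*x[0] + x[2]*x[1] = 12
  r_xx[0] = x[0]*x[0] + x[1]*x[1] + x[2]*x[2] = 33
  r_xx[1] = x[0]*x[1] + x[1]*x[2] = 12
  r_xx[2] = x[0]*x[2] = -4
r_xx = [-4, 12, 33, 12, -4]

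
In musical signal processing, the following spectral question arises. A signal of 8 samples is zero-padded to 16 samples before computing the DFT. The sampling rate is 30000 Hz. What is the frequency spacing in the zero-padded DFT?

Original DFT: N = 8, resolution = f_s/N = 30000/8 = 3750 Hz
Zero-padded DFT: N = 16, resolution = f_s/N = 30000/16 = 1875 Hz
Zero-padding interpolates the spectrum (finer frequency grid)
but does NOT improve the true spectral resolution (ability to resolve close frequencies).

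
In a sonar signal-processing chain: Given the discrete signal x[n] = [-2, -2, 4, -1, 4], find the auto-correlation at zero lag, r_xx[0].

The auto-correlation at zero lag r_xx[0] equals the signal energy.
r_xx[0] = sum of x[n]^2 = (-2)^2 + (-2)^2 + 4^2 + (-1)^2 + 4^2
= 4 + 4 + 16 + 1 + 16 = 41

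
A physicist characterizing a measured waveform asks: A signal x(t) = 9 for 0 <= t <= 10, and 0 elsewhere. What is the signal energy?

Energy = integral of |x(t)|^2 dt over the signal duration
= 9^2 * 10 = 81 * 10 = 810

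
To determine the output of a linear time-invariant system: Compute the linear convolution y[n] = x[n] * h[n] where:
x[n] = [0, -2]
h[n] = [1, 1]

y[n] = sum_k x[k]*h[n-k]. Output length = len(x) + len(h) - 1 = 2 + 2 - 1 = 3.
y[0] = 0*1 = 0
y[1] = -2*1 + 0*1 = -2
y[2] = -2*1 = -2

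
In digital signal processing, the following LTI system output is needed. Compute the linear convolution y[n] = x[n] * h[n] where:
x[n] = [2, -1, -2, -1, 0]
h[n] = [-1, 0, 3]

y[n] = sum_k x[k]*h[n-k]. Output length = len(x) + len(h) - 1 = 5 + 3 - 1 = 7.
y[0] = 2*-1 = -2
y[1] = -1*-1 + 2*0 = 1
y[2] = -2*-1 + -1*0 + 2*3 = 8
y[3] = -1*-1 + -2*0 + -1*3 = -2
y[4] = 0*-1 + -1*0 + -2*3 = -6
y[5] = 0*0 + -1*3 = -3
y[6] = 0*3 = 0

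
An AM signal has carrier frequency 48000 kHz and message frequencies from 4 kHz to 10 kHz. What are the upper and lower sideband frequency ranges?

Upper sideband (USB) = fc + [fm_low, fm_high] = 48000 + [4, 10] = [48004, 48010] kHz
Lower sideband (LSB) = fc - [fm_high, fm_low] = 48000 - [10, 4] = [47990, 47996] kHz
Total occupied spectrum: 47990 kHz to 48010 kHz (plus carrier at 48000 kHz)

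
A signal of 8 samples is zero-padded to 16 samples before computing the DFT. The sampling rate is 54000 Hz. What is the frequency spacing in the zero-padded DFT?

Original DFT: N = 8, resolution = f_s/N = 54000/8 = 6750 Hz
Zero-padded DFT: N = 16, resolution = f_s/N = 54000/16 = 3375 Hz
Zero-padding interpolates the spectrum (finer frequency grid)
but does NOT improve the true spectral resolution (ability to resolve close frequencies).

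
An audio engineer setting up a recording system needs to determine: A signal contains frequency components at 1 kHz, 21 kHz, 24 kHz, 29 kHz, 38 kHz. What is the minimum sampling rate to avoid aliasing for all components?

The highest frequency component is f_max = 38 kHz.
Nyquist rate = 2 * f_max = 2 * 38 kHz = 76 kHz.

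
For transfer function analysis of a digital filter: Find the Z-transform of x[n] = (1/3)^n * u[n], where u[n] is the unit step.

The Z-transform of a^n * u[n] is z/(z-a) for |z| > |a|.
Here a = 1/3, so X(z) = z/(z - (1/3)) = 3z/(3z - 1)
ROC: |z| > 1/3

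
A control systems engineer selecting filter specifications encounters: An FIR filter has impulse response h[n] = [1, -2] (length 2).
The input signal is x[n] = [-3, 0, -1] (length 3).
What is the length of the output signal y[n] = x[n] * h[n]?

For linear convolution, the output length is:
len(y) = len(x) + len(h) - 1 = 3 + 2 - 1 = 4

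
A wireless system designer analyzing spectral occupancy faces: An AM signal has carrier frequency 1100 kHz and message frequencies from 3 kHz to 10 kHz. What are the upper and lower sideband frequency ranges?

Upper sideband (USB) = fc + [fm_low, fm_high] = 1100 + [3, 10] = [1103, 1110] kHz
Lower sideband (LSB) = fc - [fm_high, fm_low] = 1100 - [10, 3] = [1090, 1097] kHz
Total occupied spectrum: 1090 kHz to 1110 kHz (plus carrier at 1100 kHz)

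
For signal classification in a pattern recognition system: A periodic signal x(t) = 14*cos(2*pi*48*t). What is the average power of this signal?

Average power of A*cos(wt) is A^2/2.
P = 14^2 / 2 = 196/2 = 98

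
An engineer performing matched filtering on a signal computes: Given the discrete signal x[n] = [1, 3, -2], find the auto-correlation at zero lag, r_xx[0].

The auto-correlation at zero lag r_xx[0] equals the signal energy.
r_xx[0] = sum of x[n]^2 = 1^2 + 3^2 + (-2)^2
= 1 + 9 + 4 = 14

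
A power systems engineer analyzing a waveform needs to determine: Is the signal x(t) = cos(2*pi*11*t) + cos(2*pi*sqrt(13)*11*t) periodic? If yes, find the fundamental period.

f1 = 11 Hz, f2 = 11*sqrt(13) Hz
Ratio f2/f1 = sqrt(13), which is irrational.
Since the frequency ratio is irrational, no common period exists.
The signal is not periodic.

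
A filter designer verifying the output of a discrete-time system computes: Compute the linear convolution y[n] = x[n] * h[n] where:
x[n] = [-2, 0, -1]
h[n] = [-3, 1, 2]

y[n] = sum_k x[k]*h[n-k]. Output length = len(x) + len(h) - 1 = 3 + 3 - 1 = 5.
y[0] = -2*-3 = 6
y[1] = 0*-3 + -2*1 = -2
y[2] = -1*-3 + 0*1 + -2*2 = -1
y[3] = -1*1 + 0*2 = -1
y[4] = -1*2 = -2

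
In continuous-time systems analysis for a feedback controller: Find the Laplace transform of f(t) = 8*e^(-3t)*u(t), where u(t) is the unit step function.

Standard Laplace transform pair:
e^(-at)*u(t) <-> 1/(s+a)
With a = 3: L{8*e^(-3t)*u(t)} = 8/(s+3), ROC: Re(s) > -3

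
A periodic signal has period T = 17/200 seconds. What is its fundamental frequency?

The fundamental frequency is the reciprocal of the period.
f = 1/T = 1/(17/200) = 200/17 Hz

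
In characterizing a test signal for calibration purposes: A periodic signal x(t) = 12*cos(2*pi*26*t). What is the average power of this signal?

Average power of A*cos(wt) is A^2/2.
P = 12^2 / 2 = 144/2 = 72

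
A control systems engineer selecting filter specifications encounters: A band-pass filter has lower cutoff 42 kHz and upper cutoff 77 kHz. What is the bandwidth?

Bandwidth = f_high - f_low
= 77 kHz - 42 kHz = 35 kHz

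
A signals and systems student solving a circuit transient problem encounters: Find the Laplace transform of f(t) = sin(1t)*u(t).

Standard pair: sin(wt)*u(t) <-> w/(s^2+w^2)
With w = 1: L{sin(1t)*u(t)} = 1/(s^2+1)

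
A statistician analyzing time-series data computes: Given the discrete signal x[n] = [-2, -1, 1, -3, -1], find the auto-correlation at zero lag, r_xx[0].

The auto-correlation at zero lag r_xx[0] equals the signal energy.
r_xx[0] = sum of x[n]^2 = (-2)^2 + (-1)^2 + 1^2 + (-3)^2 + (-1)^2
= 4 + 1 + 1 + 9 + 1 = 16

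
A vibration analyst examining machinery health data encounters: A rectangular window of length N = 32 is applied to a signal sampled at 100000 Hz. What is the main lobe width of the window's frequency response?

For a rectangular window of length N,
the main lobe width in frequency is 2*f_s/N.
= 2*100000/32 = 6250 Hz
This determines the minimum frequency separation for resolving two sinusoids.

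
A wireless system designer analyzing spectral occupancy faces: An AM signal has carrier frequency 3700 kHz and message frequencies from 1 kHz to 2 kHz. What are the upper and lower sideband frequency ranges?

Upper sideband (USB) = fc + [fm_low, fm_high] = 3700 + [1, 2] = [3701, 3702] kHz
Lower sideband (LSB) = fc - [fm_high, fm_low] = 3700 - [2, 1] = [3698, 3699] kHz
Total occupied spectrum: 3698 kHz to 3702 kHz (plus carrier at 3700 kHz)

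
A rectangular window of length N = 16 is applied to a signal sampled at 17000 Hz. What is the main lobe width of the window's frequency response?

For a rectangular window of length N,
the main lobe width in frequency is 2*f_s/N.
= 2*17000/16 = 2125 Hz
This determines the minimum frequency separation for resolving two sinusoids.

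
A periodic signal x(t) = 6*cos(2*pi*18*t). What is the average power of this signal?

Average power of A*cos(wt) is A^2/2.
P = 6^2 / 2 = 36/2 = 18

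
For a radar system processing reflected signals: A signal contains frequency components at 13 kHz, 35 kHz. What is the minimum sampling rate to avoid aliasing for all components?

The highest frequency component is f_max = 35 kHz.
Nyquist rate = 2 * f_max = 2 * 35 kHz = 70 kHz.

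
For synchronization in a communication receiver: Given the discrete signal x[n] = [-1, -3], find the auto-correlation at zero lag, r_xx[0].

The auto-correlation at zero lag r_xx[0] equals the signal energy.
r_xx[0] = sum of x[n]^2 = (-1)^2 + (-3)^2
= 1 + 9 = 10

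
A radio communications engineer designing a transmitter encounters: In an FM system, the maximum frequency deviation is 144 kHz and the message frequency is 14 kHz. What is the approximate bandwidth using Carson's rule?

Carson's rule: BW = 2*(delta_f + f_m)
= 2*(144 + 14) kHz = 316 kHz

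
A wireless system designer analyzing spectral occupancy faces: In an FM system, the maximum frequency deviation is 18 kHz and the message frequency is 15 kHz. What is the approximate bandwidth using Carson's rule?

Carson's rule: BW = 2*(delta_f + f_m)
= 2*(18 + 15) kHz = 66 kHz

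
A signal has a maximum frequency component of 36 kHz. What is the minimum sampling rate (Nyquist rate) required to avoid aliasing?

By the Nyquist-Shannon sampling theorem,
the minimum sampling rate (Nyquist rate) must be at least 2 * f_max.
Nyquist rate = 2 * 36 kHz = 72 kHz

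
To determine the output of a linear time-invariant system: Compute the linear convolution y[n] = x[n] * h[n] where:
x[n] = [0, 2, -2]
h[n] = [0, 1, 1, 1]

y[n] = sum_k x[k]*h[n-k]. Output length = len(x) + len(h) - 1 = 3 + 4 - 1 = 6.
y[0] = 0*0 = 0
y[1] = 2*0 + 0*1 = 0
y[2] = -2*0 + 2*1 + 0*1 = 2
y[3] = -2*1 + 2*1 + 0*1 = 0
y[4] = -2*1 + 2*1 = 0
y[5] = -2*1 = -2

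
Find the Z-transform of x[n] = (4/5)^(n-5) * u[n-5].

Time-shifting property: if X(z) = Z{x[n]}, then Z{x[n-d]} = z^(-d) * X(z)
X(z) = z/(z - 4/5) for x[n] = (4/5)^n * u[n]
Z{x[n-5]} = z^(-5) * z/(z - 4/5) = z^(-4)/(z - 4/5)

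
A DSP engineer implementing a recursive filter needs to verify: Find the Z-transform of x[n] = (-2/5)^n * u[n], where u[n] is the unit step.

The Z-transform of a^n * u[n] is z/(z-a) for |z| > |a|.
Here a = -2/5, so X(z) = z/(z - (-2/5)) = 5z/(5z + 2)
ROC: |z| > 2/5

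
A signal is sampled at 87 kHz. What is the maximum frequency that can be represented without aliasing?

The maximum frequency that can be represented without aliasing
is the Nyquist frequency: f_max = f_s / 2 = 87 kHz / 2 = 87/2 kHz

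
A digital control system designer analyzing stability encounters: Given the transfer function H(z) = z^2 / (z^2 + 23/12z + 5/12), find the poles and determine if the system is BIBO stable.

Poles are roots of the denominator: z^2 + 23/12z + 5/12 = 0.
Quadratic formula: z = [-(23/12) +/- sqrt((23/12)^2 - 4*(5/12))] / 2
Discriminant = 529/144 - 5/3 = 289/144; sqrt = 17/12.
z = (-23/12 +/- 17/12) / 2 => z = -1/4 or z = -5/3.
|p1| = 5/3, |p2| = 1/4.
For BIBO stability, all poles must lie inside the unit circle (|p| < 1).
System is UNSTABLE since at least one |p| >= 1.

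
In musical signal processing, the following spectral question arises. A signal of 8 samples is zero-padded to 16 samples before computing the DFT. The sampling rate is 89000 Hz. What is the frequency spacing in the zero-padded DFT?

Original DFT: N = 8, resolution = f_s/N = 89000/8 = 11125 Hz
Zero-padded DFT: N = 16, resolution = f_s/N = 89000/16 = 11125/2 Hz
Zero-padding interpolates the spectrum (finer frequency grid)
but does NOT improve the true spectral resolution (ability to resolve close frequencies).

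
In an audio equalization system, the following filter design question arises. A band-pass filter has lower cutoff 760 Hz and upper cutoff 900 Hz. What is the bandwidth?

Bandwidth = f_high - f_low
= 900 Hz - 760 Hz = 140 Hz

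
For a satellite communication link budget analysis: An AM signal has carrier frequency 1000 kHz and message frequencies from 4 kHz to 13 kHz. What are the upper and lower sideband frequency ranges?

Upper sideband (USB) = fc + [fm_low, fm_high] = 1000 + [4, 13] = [1004, 1013] kHz
Lower sideband (LSB) = fc - [fm_high, fm_low] = 1000 - [13, 4] = [987, 996] kHz
Total occupied spectrum: 987 kHz to 1013 kHz (plus carrier at 1000 kHz)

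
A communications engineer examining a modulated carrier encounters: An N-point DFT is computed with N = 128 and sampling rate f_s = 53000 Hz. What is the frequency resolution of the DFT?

DFT frequency resolution = f_s / N
= 53000 / 128 = 6625/16 Hz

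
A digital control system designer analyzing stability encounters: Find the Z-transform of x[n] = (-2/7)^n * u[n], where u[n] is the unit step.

The Z-transform of a^n * u[n] is z/(z-a) for |z| > |a|.
Here a = -2/7, so X(z) = z/(z - (-2/7)) = 7z/(7z + 2)
ROC: |z| > 2/7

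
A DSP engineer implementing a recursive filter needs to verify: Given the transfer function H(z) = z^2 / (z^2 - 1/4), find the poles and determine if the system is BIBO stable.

Poles are roots of the denominator: z^2 - 1/4 = 0.
Quadratic formula: z = [-(0) +/- sqrt((0)^2 - 4*(-1/4))] / 2
Discriminant = 0 + 1 = 1; sqrt = 1.
z = (0 +/- 1) / 2 => z = 1/2 or z = -1/2.
|p1| = 1/2, |p2| = 1/2.
For BIBO stability, all poles must lie inside the unit circle (|p| < 1).
System is STABLE since both |p| < 1.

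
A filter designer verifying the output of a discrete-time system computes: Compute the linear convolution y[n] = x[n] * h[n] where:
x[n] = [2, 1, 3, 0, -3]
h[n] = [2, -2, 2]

y[n] = sum_k x[k]*h[n-k]. Output length = len(x) + len(h) - 1 = 5 + 3 - 1 = 7.
y[0] = 2*2 = 4
y[1] = 1*2 + 2*-2 = -2
y[2] = 3*2 + 1*-2 + 2*2 = 8
y[3] = 0*2 + 3*-2 + 1*2 = -4
y[4] = -3*2 + 0*-2 + 3*2 = 0
y[5] = -3*-2 + 0*2 = 6
y[6] = -3*2 = -6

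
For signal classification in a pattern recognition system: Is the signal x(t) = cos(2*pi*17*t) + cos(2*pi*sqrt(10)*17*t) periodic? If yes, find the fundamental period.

f1 = 17 Hz, f2 = 17*sqrt(10) Hz
Ratio f2/f1 = sqrt(10), which is irrational.
Since the frequency ratio is irrational, no common period exists.
The signal is not periodic.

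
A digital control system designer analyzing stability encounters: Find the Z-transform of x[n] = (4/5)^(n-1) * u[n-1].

Time-shifting property: if X(z) = Z{x[n]}, then Z{x[n-d]} = z^(-d) * X(z)
X(z) = z/(z - 4/5) for x[n] = (4/5)^n * u[n]
Z{x[n-1]} = z^(-1) * z/(z - 4/5) = 1/(z - 4/5)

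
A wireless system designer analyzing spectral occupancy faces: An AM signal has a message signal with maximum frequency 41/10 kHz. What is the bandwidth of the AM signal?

In AM (double-sideband), the bandwidth is twice the message frequency.
BW = 2 * f_m = 2 * 41/10 kHz = 41/5 kHz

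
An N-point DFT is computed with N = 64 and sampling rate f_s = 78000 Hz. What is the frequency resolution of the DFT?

DFT frequency resolution = f_s / N
= 78000 / 64 = 4875/4 Hz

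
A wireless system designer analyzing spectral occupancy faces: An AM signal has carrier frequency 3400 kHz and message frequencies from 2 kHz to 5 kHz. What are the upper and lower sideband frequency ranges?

Upper sideband (USB) = fc + [fm_low, fm_high] = 3400 + [2, 5] = [3402, 3405] kHz
Lower sideband (LSB) = fc - [fm_high, fm_low] = 3400 - [5, 2] = [3395, 3398] kHz
Total occupied spectrum: 3395 kHz to 3405 kHz (plus carrier at 3400 kHz)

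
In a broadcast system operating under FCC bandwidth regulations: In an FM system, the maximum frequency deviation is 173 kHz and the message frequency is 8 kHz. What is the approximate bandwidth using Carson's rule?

Carson's rule: BW = 2*(delta_f + f_m)
= 2*(173 + 8) kHz = 362 kHz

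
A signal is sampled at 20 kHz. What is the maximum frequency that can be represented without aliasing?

The maximum frequency that can be represented without aliasing
is the Nyquist frequency: f_max = f_s / 2 = 20 kHz / 2 = 10 kHz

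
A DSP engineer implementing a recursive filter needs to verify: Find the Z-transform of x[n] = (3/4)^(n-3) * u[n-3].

Time-shifting property: if X(z) = Z{x[n]}, then Z{x[n-d]} = z^(-d) * X(z)
X(z) = z/(z - 3/4) for x[n] = (3/4)^n * u[n]
Z{x[n-3]} = z^(-3) * z/(z - 3/4) = z^(-2)/(z - 3/4)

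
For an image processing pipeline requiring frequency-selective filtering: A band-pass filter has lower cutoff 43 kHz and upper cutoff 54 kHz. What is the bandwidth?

Bandwidth = f_high - f_low
= 54 kHz - 43 kHz = 11 kHz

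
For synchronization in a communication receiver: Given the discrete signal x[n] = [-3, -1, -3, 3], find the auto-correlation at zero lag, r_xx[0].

The auto-correlation at zero lag r_xx[0] equals the signal energy.
r_xx[0] = sum of x[n]^2 = (-3)^2 + (-1)^2 + (-3)^2 + 3^2
= 9 + 1 + 9 + 9 = 28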